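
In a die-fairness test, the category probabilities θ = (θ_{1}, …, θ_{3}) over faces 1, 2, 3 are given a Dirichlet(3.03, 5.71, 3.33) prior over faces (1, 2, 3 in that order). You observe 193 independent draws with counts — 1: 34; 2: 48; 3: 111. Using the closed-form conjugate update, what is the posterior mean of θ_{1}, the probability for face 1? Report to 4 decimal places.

0.1806

The Dirichlet prior is conjugate to the Multinomial likelihood: each posterior αⱼ = prior αⱼ + observed count nⱼ.
Posterior concentration: (37.03, 53.71, 114.33), total = 205.07.
E[θ_{1}|data] = α_{1}/Σα = 37.03/205.07 = 0.1806.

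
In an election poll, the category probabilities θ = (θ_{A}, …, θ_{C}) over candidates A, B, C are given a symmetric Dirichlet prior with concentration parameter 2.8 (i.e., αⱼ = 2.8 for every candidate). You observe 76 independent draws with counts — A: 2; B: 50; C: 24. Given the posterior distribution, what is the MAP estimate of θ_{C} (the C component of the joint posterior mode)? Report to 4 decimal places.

The Dirichlet prior is conjugate to the Multinomial likelihood: each posterior αⱼ = prior αⱼ + observed count nⱼ.
Posterior concentration: (4.8, 52.8, 26.8), total = 84.4.
Joint mode component: (α_{C}−1)/(Σα−K) = 25.8/81.4 = 0.3170.

0.3170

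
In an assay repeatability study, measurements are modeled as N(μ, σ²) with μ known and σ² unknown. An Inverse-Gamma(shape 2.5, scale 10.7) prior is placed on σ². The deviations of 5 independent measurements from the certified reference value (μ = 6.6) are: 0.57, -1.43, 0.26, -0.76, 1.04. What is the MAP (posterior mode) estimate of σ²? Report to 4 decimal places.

2.1247

With known mean μ and an Inverse-Gamma(α, β) prior on σ², the Normal likelihood is conjugate: posterior is Inv-Gamma(α + n/2, β + Σ(xᵢ−μ)²/2).
Σ(xᵢ−μ)² = (0.57)² + (-1.43)² + (0.26)² + (-0.76)² + (1.04)² = 4.0966.
Posterior: Inv-Gamma(2.5 + 5/2, 10.7 + 4.0966/2) = Inv-Gamma(5.00, 12.74830).
Mode = β/(α+1) = 12.74830/6.00 = 2.1247.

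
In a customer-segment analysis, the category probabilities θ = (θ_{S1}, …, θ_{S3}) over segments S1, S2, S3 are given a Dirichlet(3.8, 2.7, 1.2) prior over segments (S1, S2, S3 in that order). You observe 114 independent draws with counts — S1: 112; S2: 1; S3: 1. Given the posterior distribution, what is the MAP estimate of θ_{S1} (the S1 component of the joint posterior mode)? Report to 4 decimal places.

The Dirichlet prior is conjugate to the Multinomial likelihood: each posterior αⱼ = prior αⱼ + observed count nⱼ.
Posterior concentration: (115.8, 3.7, 2.2), total = 121.7.
Joint mode component: (α_{S1}−1)/(Σα−K) = 114.8/118.7 = 0.9671.

0.9671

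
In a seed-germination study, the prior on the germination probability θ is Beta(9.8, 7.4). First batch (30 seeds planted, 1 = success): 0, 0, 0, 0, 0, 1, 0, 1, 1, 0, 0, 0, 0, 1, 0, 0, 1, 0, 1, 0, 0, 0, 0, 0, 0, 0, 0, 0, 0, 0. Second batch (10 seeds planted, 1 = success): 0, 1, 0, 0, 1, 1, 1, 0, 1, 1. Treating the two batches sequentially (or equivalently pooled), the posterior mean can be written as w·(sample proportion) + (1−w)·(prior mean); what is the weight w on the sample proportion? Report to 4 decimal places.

0.6993

The Beta prior is conjugate to a Binomial/Bernoulli likelihood; the update adds successes to α and failures to β.
Total number of seeds planted: n = 30 + 10 = 40.
Posterior mean = (α₀+k)/(α₀+β₀+n) = [n/(α₀+β₀+n)]·(k/n) + [(α₀+β₀)/(α₀+β₀+n)]·α₀/(α₀+β₀), so only n and the prior enter the weight.
The weight on the data is w = n/(α₀+β₀+n) = 40/(9.8+7.4+40) = 40/57.2 = 0.6993.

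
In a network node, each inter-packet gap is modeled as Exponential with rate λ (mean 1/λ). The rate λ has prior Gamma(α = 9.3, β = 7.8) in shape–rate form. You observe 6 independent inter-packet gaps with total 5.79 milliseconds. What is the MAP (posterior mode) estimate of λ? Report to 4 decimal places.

With a Gamma(shape α, rate β) prior on the exponential rate λ, the posterior after n observations with total T = Σxᵢ is Gamma(α+n, β+T).
Posterior: Gamma(9.3+6, 7.8+5.79) = Gamma(15.3, 13.59).
Mode = (α−1)/β = 1.0522.

1.0522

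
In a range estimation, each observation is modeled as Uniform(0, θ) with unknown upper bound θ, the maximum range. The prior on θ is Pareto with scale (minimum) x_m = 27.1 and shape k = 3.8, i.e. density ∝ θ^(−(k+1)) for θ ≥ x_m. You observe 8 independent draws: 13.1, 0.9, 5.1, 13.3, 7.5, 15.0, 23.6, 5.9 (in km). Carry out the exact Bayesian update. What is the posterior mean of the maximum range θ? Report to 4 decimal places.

A Pareto(scale x_m, shape k) prior on the upper bound θ of Uniform(0, θ) is conjugate: posterior is Pareto(max(x_m, max xᵢ), k + n).
Sample maximum = 23.6; prior scale x_m = 27.1 → posterior scale = max = 27.1.
Posterior shape = 3.8 + 8 = 11.8.
E[θ|data] = k·x_m/(k−1) = 11.8·27.1/10.8 = 29.6093.

29.6093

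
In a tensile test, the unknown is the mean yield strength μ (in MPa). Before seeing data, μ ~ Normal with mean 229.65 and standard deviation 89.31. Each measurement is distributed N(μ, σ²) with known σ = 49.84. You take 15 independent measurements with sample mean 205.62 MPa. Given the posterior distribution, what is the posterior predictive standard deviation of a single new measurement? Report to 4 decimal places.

For Normal data with known variance σ², a Normal(μ₀, σ₀²) prior on μ is conjugate. Posterior precision = 1/σ₀² + n/σ²; posterior mean is the precision-weighted average of μ₀ and x̄.
σ₀² = 89.31² = 7976.2761, σ² = 49.84² = 2484.0256; σ² + n·σ₀² = 2484.0256 + 15·7976.2761 = 122128.1671.
Posterior precision = 1/σ₀² + n/σ² = 1/7976.2761 + 15/2484.0256 = (σ² + n·σ₀²)/(σ₀²σ²) = 122128.1671/(7976.2761·2484.0256); posterior variance σₙ² = σ₀²σ²/(σ² + n·σ₀²) = 7976.2761·2484.0256/122128.1671 = 162.233451.
Predictive variance for one new observation = σₙ² + σ² = 7976.2761·2484.0256/122128.1671 + 2484.0256 = σ²·(σ₀² + 122128.1671)/122128.1671 = 2484.0256·130104.4432/122128.1671 = 2646.259051; SD = √(2484.0256·130104.4432/122128.1671) = 51.4418.

51.4418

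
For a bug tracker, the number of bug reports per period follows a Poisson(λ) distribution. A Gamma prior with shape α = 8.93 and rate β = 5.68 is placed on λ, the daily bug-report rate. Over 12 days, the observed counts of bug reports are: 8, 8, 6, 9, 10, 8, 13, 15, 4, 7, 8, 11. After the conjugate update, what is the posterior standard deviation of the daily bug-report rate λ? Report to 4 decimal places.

With a Gamma(shape α, rate β) prior, the Poisson likelihood is conjugate: the posterior is Gamma(α + ΣXᵢ, β + n).
Sum of counts S = 107 over n = 12 days.
Posterior: Gamma(α+S, β+n) = Gamma(8.93+107, 5.68+12) = Gamma(115.93, 17.68).
SD = √α/β = √115.93/17.68 = 0.6090.

0.6090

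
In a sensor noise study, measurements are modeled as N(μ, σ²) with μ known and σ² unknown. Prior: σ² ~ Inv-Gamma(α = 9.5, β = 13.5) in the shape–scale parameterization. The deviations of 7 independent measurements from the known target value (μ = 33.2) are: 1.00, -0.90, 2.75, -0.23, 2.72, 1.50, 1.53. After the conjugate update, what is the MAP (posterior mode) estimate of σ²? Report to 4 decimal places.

1.7291

With known mean μ and an Inverse-Gamma(α, β) prior on σ², the Normal likelihood is conjugate: posterior is Inv-Gamma(α + n/2, β + Σ(xᵢ−μ)²/2).
Σ(xᵢ−μ)² = (1.00)² + (-0.90)² + (2.75)² + (-0.23)² + (2.72)² + (1.50)² + (1.53)² = 21.4147.
Posterior: Inv-Gamma(9.5 + 7/2, 13.5 + 21.4147/2) = Inv-Gamma(13.00, 24.20735).
Mode = β/(α+1) = 24.20735/14.00 = 1.7291.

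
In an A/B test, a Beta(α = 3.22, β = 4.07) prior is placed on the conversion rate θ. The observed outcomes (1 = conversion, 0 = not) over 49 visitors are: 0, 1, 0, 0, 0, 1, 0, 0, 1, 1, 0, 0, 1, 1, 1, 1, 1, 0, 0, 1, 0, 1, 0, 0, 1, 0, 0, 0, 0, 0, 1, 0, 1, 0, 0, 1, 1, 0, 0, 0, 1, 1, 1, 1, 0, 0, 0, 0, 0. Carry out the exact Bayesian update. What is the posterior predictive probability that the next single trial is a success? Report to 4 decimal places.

0.4125

The Beta prior is conjugate to a Binomial/Bernoulli likelihood; the update adds successes to α and failures to β.
Posterior: Beta(α+k, β+n−k) = Beta(3.22+20, 4.07+29) = Beta(23.22, 33.07).
For a single future Bernoulli trial, P(success | data) = α/(α+β) = 0.4125.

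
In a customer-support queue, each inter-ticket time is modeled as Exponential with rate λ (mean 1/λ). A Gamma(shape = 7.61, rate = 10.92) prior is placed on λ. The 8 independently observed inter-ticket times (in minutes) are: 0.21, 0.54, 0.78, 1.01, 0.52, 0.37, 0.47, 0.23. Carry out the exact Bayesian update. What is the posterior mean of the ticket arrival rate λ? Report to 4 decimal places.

1.0372

With a Gamma(shape α, rate β) prior on the exponential rate λ, the posterior after n observations with total T = Σxᵢ is Gamma(α+n, β+T).
Sum of observations T = 4.13 minutes; n = 8.
Posterior: Gamma(7.61+8, 10.92+4.13) = Gamma(15.61, 15.05).
Posterior mean of λ = α/β = 15.61/15.05 = 1.0372.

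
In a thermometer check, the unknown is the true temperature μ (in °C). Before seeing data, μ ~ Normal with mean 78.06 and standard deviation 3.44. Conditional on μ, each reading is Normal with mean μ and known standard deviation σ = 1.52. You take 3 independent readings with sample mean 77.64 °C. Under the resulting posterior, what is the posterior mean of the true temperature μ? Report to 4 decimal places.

For Normal data with known variance σ², a Normal(μ₀, σ₀²) prior on μ is conjugate. Posterior precision = 1/σ₀² + n/σ²; posterior mean is the precision-weighted average of μ₀ and x̄.
n·x̄ = 3·77.64 = 232.92.
σ₀² = 3.44² = 11.8336, σ² = 1.52² = 2.3104; σ² + n·σ₀² = 2.3104 + 3·11.8336 = 37.8112.
Posterior mean = (μ₀/σ₀² + n·x̄/σ²)/(1/σ₀² + n/σ²) = (σ²·μ₀ + σ₀²·n·x̄)/(σ² + n·σ₀²) = (2.3104·78.06 + 11.8336·232.92)/37.8112 = 2936.631936/37.8112 = 77.6657.

77.6657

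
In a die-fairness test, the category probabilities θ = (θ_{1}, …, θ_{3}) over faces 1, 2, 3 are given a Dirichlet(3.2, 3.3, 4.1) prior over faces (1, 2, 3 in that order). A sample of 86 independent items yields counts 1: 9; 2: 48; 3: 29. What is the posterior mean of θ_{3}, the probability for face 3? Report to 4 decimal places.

0.3427

The Dirichlet prior is conjugate to the Multinomial likelihood: each posterior αⱼ = prior αⱼ + observed count nⱼ.
Posterior concentration: (12.2, 51.3, 33.1), total = 96.6.
E[θ_{3}|data] = α_{3}/Σα = 33.1/96.6 = 0.3427.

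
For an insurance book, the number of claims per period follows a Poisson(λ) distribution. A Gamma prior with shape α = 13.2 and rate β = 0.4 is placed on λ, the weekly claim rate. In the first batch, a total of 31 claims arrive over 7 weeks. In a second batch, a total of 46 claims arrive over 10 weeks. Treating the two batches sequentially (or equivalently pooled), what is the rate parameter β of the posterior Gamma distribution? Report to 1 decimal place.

17.4

With a Gamma(shape α, rate β) prior, the Poisson likelihood is conjugate: the posterior is Gamma(α + ΣXᵢ, β + n).
After batch 1: Gamma(α+S, β+n) = Gamma(13.2+31, 0.4+7) = Gamma(44.2, 7.4).
After batch 2: Gamma(α+S, β+n) = Gamma(44.2+46, 7.4+10) = Gamma(90.2, 17.4).
Posterior β = 17.4.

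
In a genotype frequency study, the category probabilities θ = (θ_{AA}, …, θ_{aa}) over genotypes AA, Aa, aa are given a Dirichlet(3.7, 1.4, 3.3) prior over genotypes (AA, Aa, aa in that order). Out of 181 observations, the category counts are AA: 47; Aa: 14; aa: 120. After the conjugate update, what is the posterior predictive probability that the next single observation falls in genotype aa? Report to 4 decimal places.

0.6510

The Dirichlet prior is conjugate to the Multinomial likelihood: each posterior αⱼ = prior αⱼ + observed count nⱼ.
Posterior concentration: (50.7, 15.4, 123.3), total = 189.4.
P(next = aa | data) = α_{aa}/Σα = 0.6510.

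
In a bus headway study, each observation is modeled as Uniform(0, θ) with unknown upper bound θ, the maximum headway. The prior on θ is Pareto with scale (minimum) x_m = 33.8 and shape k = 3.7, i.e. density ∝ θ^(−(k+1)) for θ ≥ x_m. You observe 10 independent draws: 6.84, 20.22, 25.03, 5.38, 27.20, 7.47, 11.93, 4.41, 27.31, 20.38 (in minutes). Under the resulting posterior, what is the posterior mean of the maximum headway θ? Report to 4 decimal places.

36.4614

A Pareto(scale x_m, shape k) prior on the upper bound θ of Uniform(0, θ) is conjugate: posterior is Pareto(max(x_m, max xᵢ), k + n).
Sample maximum = 27.31; prior scale x_m = 33.8 → posterior scale = max = 33.80.
Posterior shape = 3.7 + 10 = 13.7.
E[θ|data] = k·x_m/(k−1) = 13.7·33.80/12.7 = 36.4614.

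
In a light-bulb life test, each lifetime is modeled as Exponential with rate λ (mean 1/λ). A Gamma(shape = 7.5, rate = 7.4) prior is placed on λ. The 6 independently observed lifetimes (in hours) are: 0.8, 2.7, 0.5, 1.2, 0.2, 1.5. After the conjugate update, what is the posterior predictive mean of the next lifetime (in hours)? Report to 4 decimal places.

1.1440

With a Gamma(shape α, rate β) prior on the exponential rate λ, the posterior after n observations with total T = Σxᵢ is Gamma(α+n, β+T).
Sum of observations T = 6.9 hours; n = 6.
Posterior: Gamma(7.5+6, 7.4+6.9) = Gamma(13.5, 14.3).
The predictive distribution for the next observation is Lomax; its mean is β/(α−1) = 14.3/12.5 = 1.1440.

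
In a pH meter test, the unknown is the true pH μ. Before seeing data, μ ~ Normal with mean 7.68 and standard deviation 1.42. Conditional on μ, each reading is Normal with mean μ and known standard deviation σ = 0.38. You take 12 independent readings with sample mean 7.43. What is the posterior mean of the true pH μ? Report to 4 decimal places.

For Normal data with known variance σ², a Normal(μ₀, σ₀²) prior on μ is conjugate. Posterior precision = 1/σ₀² + n/σ²; posterior mean is the precision-weighted average of μ₀ and x̄.
n·x̄ = 12·7.43 = 89.16.
σ₀² = 1.42² = 2.0164, σ² = 0.38² = 0.1444; σ² + n·σ₀² = 0.1444 + 12·2.0164 = 24.3412.
Posterior mean = (μ₀/σ₀² + n·x̄/σ²)/(1/σ₀² + n/σ²) = (σ²·μ₀ + σ₀²·n·x̄)/(σ² + n·σ₀²) = (0.1444·7.68 + 2.0164·89.16)/24.3412 = 180.891216/24.3412 = 7.4315.

7.4315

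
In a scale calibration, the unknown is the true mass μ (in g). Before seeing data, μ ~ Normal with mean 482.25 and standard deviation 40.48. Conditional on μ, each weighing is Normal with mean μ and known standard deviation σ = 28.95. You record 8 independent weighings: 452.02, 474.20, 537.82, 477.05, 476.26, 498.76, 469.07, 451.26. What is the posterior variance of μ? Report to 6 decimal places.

98.467476

For Normal data with known variance σ², a Normal(μ₀, σ₀²) prior on μ is conjugate. Posterior precision = 1/σ₀² + n/σ²; posterior mean is the precision-weighted average of μ₀ and x̄.
σ₀² = 40.48² = 1638.6304, σ² = 28.95² = 838.1025; σ² + n·σ₀² = 838.1025 + 8·1638.6304 = 13947.1457.
Posterior precision = 1/σ₀² + n/σ² = 1/1638.6304 + 8/838.1025 = (σ² + n·σ₀²)/(σ₀²σ²) = 13947.1457/(1638.6304·838.1025); posterior variance σₙ² = σ₀²σ²/(σ² + n·σ₀²) = 1638.6304·838.1025/13947.1457 = 98.467476.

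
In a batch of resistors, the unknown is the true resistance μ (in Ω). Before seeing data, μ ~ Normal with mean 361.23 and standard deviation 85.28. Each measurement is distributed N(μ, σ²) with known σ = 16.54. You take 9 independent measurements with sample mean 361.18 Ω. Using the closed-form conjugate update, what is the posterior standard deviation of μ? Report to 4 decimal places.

For Normal data with known variance σ², a Normal(μ₀, σ₀²) prior on μ is conjugate. Posterior precision = 1/σ₀² + n/σ²; posterior mean is the precision-weighted average of μ₀ and x̄.
σ₀² = 85.28² = 7272.6784, σ² = 16.54² = 273.5716; σ² + n·σ₀² = 273.5716 + 9·7272.6784 = 65727.6772.
Posterior precision = 1/σ₀² + n/σ² = 1/7272.6784 + 9/273.5716 = (σ² + n·σ₀²)/(σ₀²σ²) = 65727.6772/(7272.6784·273.5716); posterior variance σₙ² = σ₀²σ²/(σ² + n·σ₀²) = 7272.6784·273.5716/65727.6772 = 30.270327.
Posterior SD = √σₙ² = √(7272.6784·273.5716/65727.6772) = 5.5018.

5.5018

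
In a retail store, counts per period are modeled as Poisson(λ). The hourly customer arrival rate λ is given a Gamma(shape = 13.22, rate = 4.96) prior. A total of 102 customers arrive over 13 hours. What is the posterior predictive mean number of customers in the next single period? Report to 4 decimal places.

With a Gamma(shape α, rate β) prior, the Poisson likelihood is conjugate: the posterior is Gamma(α + ΣXᵢ, β + n).
Posterior: Gamma(α+S, β+n) = Gamma(13.22+102, 4.96+13) = Gamma(115.22, 17.96).
The predictive distribution for one future period is NegBinom with mean α/β = 6.4154.

6.4154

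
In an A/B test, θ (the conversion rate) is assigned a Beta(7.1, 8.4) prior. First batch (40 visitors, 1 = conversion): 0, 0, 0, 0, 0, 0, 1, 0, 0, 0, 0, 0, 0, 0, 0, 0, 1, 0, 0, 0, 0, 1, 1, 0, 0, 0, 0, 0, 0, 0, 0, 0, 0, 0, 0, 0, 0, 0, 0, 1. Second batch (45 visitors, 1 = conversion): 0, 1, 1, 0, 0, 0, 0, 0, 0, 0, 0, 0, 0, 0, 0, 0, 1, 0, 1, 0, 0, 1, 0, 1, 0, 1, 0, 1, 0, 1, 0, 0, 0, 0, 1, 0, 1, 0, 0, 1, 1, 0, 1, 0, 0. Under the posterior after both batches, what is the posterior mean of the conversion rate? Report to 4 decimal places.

The Beta prior is conjugate to a Binomial/Bernoulli likelihood; the update adds successes to α and failures to β.
After batch 1: Beta(7.1+5, 8.4+35) = Beta(12.1, 43.4).
After batch 2: Beta(12.1+14, 43.4+31) = Beta(26.1, 74.4).
Posterior mean = α/(α+β) = 26.1/100.5 = 0.2597.

0.2597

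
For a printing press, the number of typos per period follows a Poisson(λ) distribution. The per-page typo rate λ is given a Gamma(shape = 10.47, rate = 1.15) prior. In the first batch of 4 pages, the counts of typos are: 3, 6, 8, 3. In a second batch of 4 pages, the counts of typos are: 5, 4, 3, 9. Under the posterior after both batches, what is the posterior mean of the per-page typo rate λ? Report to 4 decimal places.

5.6251

With a Gamma(shape α, rate β) prior, the Poisson likelihood is conjugate: the posterior is Gamma(α + ΣXᵢ, β + n).
Batch 1: sum of counts S = 20 over n = 4 pages.
After batch 1: Gamma(α+S, β+n) = Gamma(10.47+20, 1.15+4) = Gamma(30.47, 5.15).
Batch 2: sum of counts S = 21 over n = 4 pages.
After batch 2: Gamma(α+S, β+n) = Gamma(30.47+21, 5.15+4) = Gamma(51.47, 9.15).
Posterior mean = α/β = 51.47/9.15 = 5.6251.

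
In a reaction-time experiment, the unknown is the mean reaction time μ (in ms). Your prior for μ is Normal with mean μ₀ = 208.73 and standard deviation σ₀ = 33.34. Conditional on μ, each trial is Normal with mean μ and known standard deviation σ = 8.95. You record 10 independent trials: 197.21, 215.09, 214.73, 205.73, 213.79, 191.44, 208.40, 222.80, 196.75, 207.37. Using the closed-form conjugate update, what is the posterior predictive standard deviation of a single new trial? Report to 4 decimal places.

For Normal data with known variance σ², a Normal(μ₀, σ₀²) prior on μ is conjugate. Posterior precision = 1/σ₀² + n/σ²; posterior mean is the precision-weighted average of μ₀ and x̄.
σ₀² = 33.34² = 1111.5556, σ² = 8.95² = 80.1025; σ² + n·σ₀² = 80.1025 + 10·1111.5556 = 11195.6585.
Posterior precision = 1/σ₀² + n/σ² = 1/1111.5556 + 10/80.1025 = (σ² + n·σ₀²)/(σ₀²σ²) = 11195.6585/(1111.5556·80.1025); posterior variance σₙ² = σ₀²σ²/(σ² + n·σ₀²) = 1111.5556·80.1025/11195.6585 = 7.952938.
Predictive variance for one new observation = σₙ² + σ² = 1111.5556·80.1025/11195.6585 + 80.1025 = σ²·(σ₀² + 11195.6585)/11195.6585 = 80.1025·12307.2141/11195.6585 = 88.055438; SD = √(80.1025·12307.2141/11195.6585) = 9.3838.

9.3838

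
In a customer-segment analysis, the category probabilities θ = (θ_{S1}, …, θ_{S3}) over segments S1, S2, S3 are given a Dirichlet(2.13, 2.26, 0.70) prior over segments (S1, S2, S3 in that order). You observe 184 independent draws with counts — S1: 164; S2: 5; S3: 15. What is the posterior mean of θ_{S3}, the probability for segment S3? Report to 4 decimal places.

The Dirichlet prior is conjugate to the Multinomial likelihood: each posterior αⱼ = prior αⱼ + observed count nⱼ.
Posterior concentration: (166.13, 7.26, 15.70), total = 189.09.
E[θ_{S3}|data] = α_{S3}/Σα = 15.70/189.09 = 0.0830.

0.0830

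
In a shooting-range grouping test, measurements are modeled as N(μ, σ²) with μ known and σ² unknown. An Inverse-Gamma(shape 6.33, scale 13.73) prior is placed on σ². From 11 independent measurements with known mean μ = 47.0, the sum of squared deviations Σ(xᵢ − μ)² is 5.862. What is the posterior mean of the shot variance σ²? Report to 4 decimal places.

With known mean μ and an Inverse-Gamma(α, β) prior on σ², the Normal likelihood is conjugate: posterior is Inv-Gamma(α + n/2, β + Σ(xᵢ−μ)²/2).
Posterior: Inv-Gamma(6.33 + 11/2, 13.73 + 5.862/2) = Inv-Gamma(11.83, 16.6610).
E[σ²|data] = β/(α−1) = 16.6610/10.83 = 1.5384.

1.5384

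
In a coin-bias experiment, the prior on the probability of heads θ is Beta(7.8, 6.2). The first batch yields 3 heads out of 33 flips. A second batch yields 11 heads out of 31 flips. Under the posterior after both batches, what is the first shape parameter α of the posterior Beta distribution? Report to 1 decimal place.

The Beta prior is conjugate to a Binomial/Bernoulli likelihood; the update adds successes to α and failures to β.
After batch 1: Beta(7.8+3, 6.2+30) = Beta(10.8, 36.2).
After batch 2: Beta(10.8+11, 36.2+20) = Beta(21.8, 56.2).
Posterior α = 21.8.

21.8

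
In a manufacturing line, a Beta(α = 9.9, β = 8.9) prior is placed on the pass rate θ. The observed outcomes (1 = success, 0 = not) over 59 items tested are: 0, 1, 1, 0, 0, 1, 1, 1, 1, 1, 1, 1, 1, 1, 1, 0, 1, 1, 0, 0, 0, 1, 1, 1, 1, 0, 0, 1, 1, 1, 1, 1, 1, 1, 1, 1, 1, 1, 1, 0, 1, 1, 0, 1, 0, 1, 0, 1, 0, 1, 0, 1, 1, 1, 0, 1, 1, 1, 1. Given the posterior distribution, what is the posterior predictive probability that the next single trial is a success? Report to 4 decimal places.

0.6799

The Beta prior is conjugate to a Binomial/Bernoulli likelihood; the update adds successes to α and failures to β.
Posterior: Beta(α+k, β+n−k) = Beta(9.9+43, 8.9+16) = Beta(52.9, 24.9).
For a single future Bernoulli trial, P(success | data) = α/(α+β) = 0.6799.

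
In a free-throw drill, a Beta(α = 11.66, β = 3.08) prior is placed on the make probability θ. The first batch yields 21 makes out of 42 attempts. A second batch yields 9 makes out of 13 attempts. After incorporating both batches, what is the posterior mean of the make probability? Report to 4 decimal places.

0.5974

The Beta prior is conjugate to a Binomial/Bernoulli likelihood; the update adds successes to α and failures to β.
After batch 1: Beta(11.66+21, 3.08+21) = Beta(32.66, 24.08).
After batch 2: Beta(32.66+9, 24.08+4) = Beta(41.66, 28.08).
Posterior mean = α/(α+β) = 41.66/69.74 = 0.5974.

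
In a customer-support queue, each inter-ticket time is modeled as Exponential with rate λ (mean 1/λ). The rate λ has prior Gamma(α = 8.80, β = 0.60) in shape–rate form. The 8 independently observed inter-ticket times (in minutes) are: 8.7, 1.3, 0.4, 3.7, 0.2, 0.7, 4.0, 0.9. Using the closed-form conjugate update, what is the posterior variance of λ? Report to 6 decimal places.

With a Gamma(shape α, rate β) prior on the exponential rate λ, the posterior after n observations with total T = Σxᵢ is Gamma(α+n, β+T).
Sum of observations T = 19.9 minutes; n = 8.
Posterior: Gamma(8.80+8, 0.60+19.9) = Gamma(16.80, 20.50).
Var = α/β² = 0.039976.

0.039976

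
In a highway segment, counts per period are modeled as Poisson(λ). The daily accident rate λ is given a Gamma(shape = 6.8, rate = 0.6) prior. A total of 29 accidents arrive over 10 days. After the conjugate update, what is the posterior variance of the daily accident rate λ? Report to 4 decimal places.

With a Gamma(shape α, rate β) prior, the Poisson likelihood is conjugate: the posterior is Gamma(α + ΣXᵢ, β + n).
Posterior: Gamma(α+S, β+n) = Gamma(6.8+29, 0.6+10) = Gamma(35.8, 10.6).
Var = α/β² = 35.8/10.6² = 0.3186.

0.3186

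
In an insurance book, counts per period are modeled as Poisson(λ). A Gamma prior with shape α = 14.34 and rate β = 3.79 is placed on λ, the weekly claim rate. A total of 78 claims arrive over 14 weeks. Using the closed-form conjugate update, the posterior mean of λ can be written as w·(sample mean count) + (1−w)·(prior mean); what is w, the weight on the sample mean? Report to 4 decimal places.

With a Gamma(shape α, rate β) prior, the Poisson likelihood is conjugate: the posterior is Gamma(α + ΣXᵢ, β + n).
Posterior mean = (α₀+S)/(β₀+n) = [n/(β₀+n)]·(S/n) + [β₀/(β₀+n)]·(α₀/β₀), so only n and β₀ enter the weight.
Weight on data w = n/(β₀+n) = 14/(3.79+14) = 14/17.79 = 0.7870.

0.7870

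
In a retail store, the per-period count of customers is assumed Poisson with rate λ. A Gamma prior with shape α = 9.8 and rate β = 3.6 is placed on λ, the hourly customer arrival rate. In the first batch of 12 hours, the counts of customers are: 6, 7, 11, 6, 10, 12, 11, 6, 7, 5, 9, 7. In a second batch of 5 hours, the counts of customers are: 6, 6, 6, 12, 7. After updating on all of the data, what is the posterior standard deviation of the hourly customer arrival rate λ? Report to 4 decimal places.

With a Gamma(shape α, rate β) prior, the Poisson likelihood is conjugate: the posterior is Gamma(α + ΣXᵢ, β + n).
Batch 1: sum of counts S = 97 over n = 12 hours.
After batch 1: Gamma(α+S, β+n) = Gamma(9.8+97, 3.6+12) = Gamma(106.8, 15.6).
Batch 2: sum of counts S = 37 over n = 5 hours.
After batch 2: Gamma(α+S, β+n) = Gamma(106.8+37, 15.6+5) = Gamma(143.8, 20.6).
SD = √α/β = √143.8/20.6 = 0.5821.

0.5821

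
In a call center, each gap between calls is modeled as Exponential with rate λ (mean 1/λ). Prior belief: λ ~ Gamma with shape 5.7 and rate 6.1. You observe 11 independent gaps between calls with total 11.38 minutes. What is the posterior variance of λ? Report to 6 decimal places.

0.054655

With a Gamma(shape α, rate β) prior on the exponential rate λ, the posterior after n observations with total T = Σxᵢ is Gamma(α+n, β+T).
Posterior: Gamma(5.7+11, 6.1+11.38) = Gamma(16.7, 17.48).
Var = α/β² = 0.054655.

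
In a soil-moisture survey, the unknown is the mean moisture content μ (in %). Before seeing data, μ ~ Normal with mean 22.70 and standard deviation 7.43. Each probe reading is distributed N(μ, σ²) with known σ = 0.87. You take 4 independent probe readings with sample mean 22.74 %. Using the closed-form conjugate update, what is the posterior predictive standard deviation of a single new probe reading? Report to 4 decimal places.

For Normal data with known variance σ², a Normal(μ₀, σ₀²) prior on μ is conjugate. Posterior precision = 1/σ₀² + n/σ²; posterior mean is the precision-weighted average of μ₀ and x̄.
σ₀² = 7.43² = 55.2049, σ² = 0.87² = 0.7569; σ² + n·σ₀² = 0.7569 + 4·55.2049 = 221.5765.
Posterior precision = 1/σ₀² + n/σ² = 1/55.2049 + 4/0.7569 = (σ² + n·σ₀²)/(σ₀²σ²) = 221.5765/(55.2049·0.7569); posterior variance σₙ² = σ₀²σ²/(σ² + n·σ₀²) = 55.2049·0.7569/221.5765 = 0.188579.
Predictive variance for one new observation = σₙ² + σ² = 55.2049·0.7569/221.5765 + 0.7569 = σ²·(σ₀² + 221.5765)/221.5765 = 0.7569·276.7814/221.5765 = 0.945479; SD = √(0.7569·276.7814/221.5765) = 0.9724.

0.9724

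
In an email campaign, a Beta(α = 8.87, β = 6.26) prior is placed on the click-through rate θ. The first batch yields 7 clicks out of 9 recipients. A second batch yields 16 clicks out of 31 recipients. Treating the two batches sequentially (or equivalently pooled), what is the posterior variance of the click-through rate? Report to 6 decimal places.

0.004345

The Beta prior is conjugate to a Binomial/Bernoulli likelihood; the update adds successes to α and failures to β.
After batch 1: Beta(8.87+7, 6.26+2) = Beta(15.87, 8.26).
After batch 2: Beta(15.87+16, 8.26+15) = Beta(31.87, 23.26).
Var = αβ/((α+β)²(α+β+1)) = 31.87·23.26/(55.13²·56.13) = 0.004345.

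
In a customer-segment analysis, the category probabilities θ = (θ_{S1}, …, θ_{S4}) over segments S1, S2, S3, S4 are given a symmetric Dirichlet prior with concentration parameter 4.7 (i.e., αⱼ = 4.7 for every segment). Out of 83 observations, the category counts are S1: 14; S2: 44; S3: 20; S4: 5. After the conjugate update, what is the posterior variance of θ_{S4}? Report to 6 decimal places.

0.000839

The Dirichlet prior is conjugate to the Multinomial likelihood: each posterior αⱼ = prior αⱼ + observed count nⱼ.
Posterior concentration: (18.7, 48.7, 24.7, 9.7), total = 101.8.
Var[θ_j] = α_j(Σα−α_j)/((Σα)²(Σα+1)) = 9.7·92.1/(101.8²·102.8) = 0.000839.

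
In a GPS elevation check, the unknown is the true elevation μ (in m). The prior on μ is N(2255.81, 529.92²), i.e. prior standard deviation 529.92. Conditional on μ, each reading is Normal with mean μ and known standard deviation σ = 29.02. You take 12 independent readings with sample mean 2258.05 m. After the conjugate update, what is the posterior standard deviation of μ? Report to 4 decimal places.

For Normal data with known variance σ², a Normal(μ₀, σ₀²) prior on μ is conjugate. Posterior precision = 1/σ₀² + n/σ²; posterior mean is the precision-weighted average of μ₀ and x̄.
σ₀² = 529.92² = 280815.2064, σ² = 29.02² = 842.1604; σ² + n·σ₀² = 842.1604 + 12·280815.2064 = 3370624.6372.
Posterior precision = 1/σ₀² + n/σ² = 1/280815.2064 + 12/842.1604 = (σ² + n·σ₀²)/(σ₀²σ²) = 3370624.6372/(280815.2064·842.1604); posterior variance σₙ² = σ₀²σ²/(σ² + n·σ₀²) = 280815.2064·842.1604/3370624.6372 = 70.162499.
Posterior SD = √σₙ² = √(280815.2064·842.1604/3370624.6372) = 8.3763.

8.3763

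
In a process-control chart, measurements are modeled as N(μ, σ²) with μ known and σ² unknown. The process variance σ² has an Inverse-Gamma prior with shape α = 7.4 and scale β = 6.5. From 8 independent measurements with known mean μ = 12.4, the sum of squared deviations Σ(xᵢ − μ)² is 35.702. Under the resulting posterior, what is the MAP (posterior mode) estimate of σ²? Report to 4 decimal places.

With known mean μ and an Inverse-Gamma(α, β) prior on σ², the Normal likelihood is conjugate: posterior is Inv-Gamma(α + n/2, β + Σ(xᵢ−μ)²/2).
Posterior: Inv-Gamma(7.4 + 8/2, 6.5 + 35.702/2) = Inv-Gamma(11.40, 24.3510).
Mode = β/(α+1) = 24.3510/12.40 = 1.9638.

1.9638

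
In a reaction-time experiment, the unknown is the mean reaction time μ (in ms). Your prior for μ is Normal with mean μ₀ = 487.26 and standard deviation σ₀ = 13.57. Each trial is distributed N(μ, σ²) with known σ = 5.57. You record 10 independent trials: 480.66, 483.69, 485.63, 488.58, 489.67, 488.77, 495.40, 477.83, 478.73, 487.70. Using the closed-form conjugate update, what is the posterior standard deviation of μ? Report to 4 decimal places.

1.7467

For Normal data with known variance σ², a Normal(μ₀, σ₀²) prior on μ is conjugate. Posterior precision = 1/σ₀² + n/σ²; posterior mean is the precision-weighted average of μ₀ and x̄.
σ₀² = 13.57² = 184.1449, σ² = 5.57² = 31.0249; σ² + n·σ₀² = 31.0249 + 10·184.1449 = 1872.4739.
Posterior precision = 1/σ₀² + n/σ² = 1/184.1449 + 10/31.0249 = (σ² + n·σ₀²)/(σ₀²σ²) = 1872.4739/(184.1449·31.0249); posterior variance σₙ² = σ₀²σ²/(σ² + n·σ₀²) = 184.1449·31.0249/1872.4739 = 3.051085.
Posterior SD = √σₙ² = √(184.1449·31.0249/1872.4739) = 1.7467.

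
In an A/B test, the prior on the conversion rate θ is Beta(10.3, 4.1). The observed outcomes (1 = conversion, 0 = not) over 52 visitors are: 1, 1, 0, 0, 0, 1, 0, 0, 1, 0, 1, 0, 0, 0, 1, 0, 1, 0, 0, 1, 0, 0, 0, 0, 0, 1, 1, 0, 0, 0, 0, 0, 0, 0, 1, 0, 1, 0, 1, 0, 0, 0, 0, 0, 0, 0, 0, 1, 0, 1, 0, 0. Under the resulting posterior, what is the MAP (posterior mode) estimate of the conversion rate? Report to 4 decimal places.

The Beta prior is conjugate to a Binomial/Bernoulli likelihood; the update adds successes to α and failures to β.
Posterior: Beta(α+k, β+n−k) = Beta(10.3+15, 4.1+37) = Beta(25.3, 41.1).
Mode of Beta(a,b) for a,b>1 is (a−1)/(a+b−2) = 24.3/64.4 = 0.3773.

0.3773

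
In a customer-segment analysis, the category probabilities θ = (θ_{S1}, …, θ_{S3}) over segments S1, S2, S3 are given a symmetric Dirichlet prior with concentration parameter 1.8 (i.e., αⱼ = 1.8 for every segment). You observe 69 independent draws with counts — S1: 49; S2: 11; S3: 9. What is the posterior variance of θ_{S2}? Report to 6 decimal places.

The Dirichlet prior is conjugate to the Multinomial likelihood: each posterior αⱼ = prior αⱼ + observed count nⱼ.
Posterior concentration: (50.8, 12.8, 10.8), total = 74.4.
Var[θ_j] = α_j(Σα−α_j)/((Σα)²(Σα+1)) = 12.8·61.6/(74.4²·75.4) = 0.001889.

0.001889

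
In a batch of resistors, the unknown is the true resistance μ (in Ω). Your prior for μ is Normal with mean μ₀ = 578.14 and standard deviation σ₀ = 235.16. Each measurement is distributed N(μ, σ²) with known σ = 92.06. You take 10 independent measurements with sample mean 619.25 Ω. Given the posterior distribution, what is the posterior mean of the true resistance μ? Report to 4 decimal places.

For Normal data with known variance σ², a Normal(μ₀, σ₀²) prior on μ is conjugate. Posterior precision = 1/σ₀² + n/σ²; posterior mean is the precision-weighted average of μ₀ and x̄.
n·x̄ = 10·619.25 = 6192.5.
σ₀² = 235.16² = 55300.2256, σ² = 92.06² = 8475.0436; σ² + n·σ₀² = 8475.0436 + 10·55300.2256 = 561477.2996.
Posterior mean = (μ₀/σ₀² + n·x̄/σ²)/(1/σ₀² + n/σ²) = (σ²·μ₀ + σ₀²·n·x̄)/(σ² + n·σ₀²) = (8475.0436·578.14 + 55300.2256·6192.5)/561477.2996 = 347346408.734904/561477.2996 = 618.6295.

618.6295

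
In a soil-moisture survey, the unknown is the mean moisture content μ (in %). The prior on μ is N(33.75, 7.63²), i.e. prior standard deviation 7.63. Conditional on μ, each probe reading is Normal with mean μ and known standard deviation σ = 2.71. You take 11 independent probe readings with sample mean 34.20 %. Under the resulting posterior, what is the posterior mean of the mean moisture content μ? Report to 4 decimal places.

34.1949

For Normal data with known variance σ², a Normal(μ₀, σ₀²) prior on μ is conjugate. Posterior precision = 1/σ₀² + n/σ²; posterior mean is the precision-weighted average of μ₀ and x̄.
n·x̄ = 11·34.20 = 376.2.
σ₀² = 7.63² = 58.2169, σ² = 2.71² = 7.3441; σ² + n·σ₀² = 7.3441 + 11·58.2169 = 647.73.
Posterior mean = (μ₀/σ₀² + n·x̄/σ²)/(1/σ₀² + n/σ²) = (σ²·μ₀ + σ₀²·n·x̄)/(σ² + n·σ₀²) = (7.3441·33.75 + 58.2169·376.2)/647.73 = 22149.061155/647.73 = 34.1949.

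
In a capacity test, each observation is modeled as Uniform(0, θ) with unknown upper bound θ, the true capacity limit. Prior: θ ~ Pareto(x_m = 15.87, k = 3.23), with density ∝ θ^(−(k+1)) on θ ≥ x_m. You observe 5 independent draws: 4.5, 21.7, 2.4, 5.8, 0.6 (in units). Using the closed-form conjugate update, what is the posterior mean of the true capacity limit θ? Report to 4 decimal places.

A Pareto(scale x_m, shape k) prior on the upper bound θ of Uniform(0, θ) is conjugate: posterior is Pareto(max(x_m, max xᵢ), k + n).
Sample maximum = 21.7; prior scale x_m = 15.87 → posterior scale = max = 21.70.
Posterior shape = 3.23 + 5 = 8.23.
E[θ|data] = k·x_m/(k−1) = 8.23·21.70/7.23 = 24.7014.

24.7014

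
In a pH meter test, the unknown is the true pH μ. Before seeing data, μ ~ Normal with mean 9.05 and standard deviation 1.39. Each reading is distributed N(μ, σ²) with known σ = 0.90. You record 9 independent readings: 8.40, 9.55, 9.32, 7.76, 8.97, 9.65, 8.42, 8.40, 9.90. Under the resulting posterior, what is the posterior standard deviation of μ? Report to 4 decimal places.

0.2932

For Normal data with known variance σ², a Normal(μ₀, σ₀²) prior on μ is conjugate. Posterior precision = 1/σ₀² + n/σ²; posterior mean is the precision-weighted average of μ₀ and x̄.
σ₀² = 1.39² = 1.9321, σ² = 0.90² = 0.81; σ² + n·σ₀² = 0.81 + 9·1.9321 = 18.1989.
Posterior precision = 1/σ₀² + n/σ² = 1/1.9321 + 9/0.81 = (σ² + n·σ₀²)/(σ₀²σ²) = 18.1989/(1.9321·0.81); posterior variance σₙ² = σ₀²σ²/(σ² + n·σ₀²) = 1.9321·0.81/18.1989 = 0.085994.
Posterior SD = √σₙ² = √(1.9321·0.81/18.1989) = 0.2932.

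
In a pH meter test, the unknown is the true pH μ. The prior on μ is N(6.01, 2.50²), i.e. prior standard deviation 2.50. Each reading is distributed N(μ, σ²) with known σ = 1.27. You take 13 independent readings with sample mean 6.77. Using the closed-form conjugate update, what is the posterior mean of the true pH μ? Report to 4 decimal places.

6.7552

For Normal data with known variance σ², a Normal(μ₀, σ₀²) prior on μ is conjugate. Posterior precision = 1/σ₀² + n/σ²; posterior mean is the precision-weighted average of μ₀ and x̄.
n·x̄ = 13·6.77 = 88.01.
σ₀² = 2.50² = 6.25, σ² = 1.27² = 1.6129; σ² + n·σ₀² = 1.6129 + 13·6.25 = 82.8629.
Posterior mean = (μ₀/σ₀² + n·x̄/σ²)/(1/σ₀² + n/σ²) = (σ²·μ₀ + σ₀²·n·x̄)/(σ² + n·σ₀²) = (1.6129·6.01 + 6.25·88.01)/82.8629 = 559.756029/82.8629 = 6.7552.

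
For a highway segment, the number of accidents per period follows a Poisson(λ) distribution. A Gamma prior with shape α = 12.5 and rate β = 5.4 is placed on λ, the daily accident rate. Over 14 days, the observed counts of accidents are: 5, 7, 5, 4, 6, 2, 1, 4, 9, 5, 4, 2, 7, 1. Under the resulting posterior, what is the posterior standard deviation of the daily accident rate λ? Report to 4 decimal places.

0.4449

With a Gamma(shape α, rate β) prior, the Poisson likelihood is conjugate: the posterior is Gamma(α + ΣXᵢ, β + n).
Sum of counts S = 62 over n = 14 days.
Posterior: Gamma(α+S, β+n) = Gamma(12.5+62, 5.4+14) = Gamma(74.5, 19.4).
SD = √α/β = √74.5/19.4 = 0.4449.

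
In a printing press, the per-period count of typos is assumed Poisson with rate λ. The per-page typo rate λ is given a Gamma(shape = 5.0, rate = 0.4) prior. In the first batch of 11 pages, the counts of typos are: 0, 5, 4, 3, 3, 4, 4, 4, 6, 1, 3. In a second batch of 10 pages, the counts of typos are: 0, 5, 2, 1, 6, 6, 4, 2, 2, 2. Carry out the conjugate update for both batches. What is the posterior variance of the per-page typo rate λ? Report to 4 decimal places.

With a Gamma(shape α, rate β) prior, the Poisson likelihood is conjugate: the posterior is Gamma(α + ΣXᵢ, β + n).
Batch 1: sum of counts S = 37 over n = 11 pages.
After batch 1: Gamma(α+S, β+n) = Gamma(5.0+37, 0.4+11) = Gamma(42.0, 11.4).
Batch 2: sum of counts S = 30 over n = 10 pages.
After batch 2: Gamma(α+S, β+n) = Gamma(42.0+30, 11.4+10) = Gamma(72.0, 21.4).
Var = α/β² = 72.0/21.4² = 0.1572.

0.1572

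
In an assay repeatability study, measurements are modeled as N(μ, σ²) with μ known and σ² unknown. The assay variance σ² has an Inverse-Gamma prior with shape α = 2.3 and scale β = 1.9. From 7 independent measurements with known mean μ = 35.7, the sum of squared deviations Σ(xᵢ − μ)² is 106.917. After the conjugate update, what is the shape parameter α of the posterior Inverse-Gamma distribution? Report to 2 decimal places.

5.80

With known mean μ and an Inverse-Gamma(α, β) prior on σ², the Normal likelihood is conjugate: posterior is Inv-Gamma(α + n/2, β + Σ(xᵢ−μ)²/2).
Posterior: Inv-Gamma(2.3 + 7/2, 1.9 + 106.917/2) = Inv-Gamma(5.80, 55.3585).
Posterior α = 5.80.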